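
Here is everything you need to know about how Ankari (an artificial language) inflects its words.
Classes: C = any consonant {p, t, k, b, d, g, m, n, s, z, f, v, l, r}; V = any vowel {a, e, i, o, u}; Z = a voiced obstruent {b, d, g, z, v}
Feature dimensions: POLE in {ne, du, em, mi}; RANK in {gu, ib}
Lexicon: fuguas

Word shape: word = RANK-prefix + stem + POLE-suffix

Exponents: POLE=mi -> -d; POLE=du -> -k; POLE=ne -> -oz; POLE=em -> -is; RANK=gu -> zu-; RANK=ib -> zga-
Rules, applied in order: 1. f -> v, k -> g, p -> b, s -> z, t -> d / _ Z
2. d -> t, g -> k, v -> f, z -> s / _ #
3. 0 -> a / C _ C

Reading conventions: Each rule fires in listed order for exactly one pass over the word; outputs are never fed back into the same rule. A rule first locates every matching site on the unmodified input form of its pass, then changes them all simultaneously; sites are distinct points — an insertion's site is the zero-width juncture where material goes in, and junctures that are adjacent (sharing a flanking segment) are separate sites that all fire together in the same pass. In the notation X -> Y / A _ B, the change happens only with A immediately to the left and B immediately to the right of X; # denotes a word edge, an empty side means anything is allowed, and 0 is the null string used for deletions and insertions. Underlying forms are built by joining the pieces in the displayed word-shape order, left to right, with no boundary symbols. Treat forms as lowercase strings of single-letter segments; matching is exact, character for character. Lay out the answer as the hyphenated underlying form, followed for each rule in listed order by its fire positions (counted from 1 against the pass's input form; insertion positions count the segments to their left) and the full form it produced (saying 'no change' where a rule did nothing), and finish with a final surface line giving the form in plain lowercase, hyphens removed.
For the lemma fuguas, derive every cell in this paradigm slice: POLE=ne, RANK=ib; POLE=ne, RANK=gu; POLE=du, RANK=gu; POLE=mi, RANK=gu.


cell POLE=ne, RANK=ib:
underlying: zga-fuguas-oz
1. f -> v, k -> g, p -> b, s -> z, t -> d / _ Z: no change
2. d -> t, g -> k, v -> f, z -> s / _ #: fires at position(s) 11: zgafuguasos
3. 0 -> a / C _ C: inserts after position(s) 1: zagafuguasos
surface: zagafuguasos

cell POLE=ne, RANK=gu:
underlying: zu-fuguas-oz
1. f -> v, k -> g, p -> b, s -> z, t -> d / _ Z: no change
2. d -> t, g -> k, v -> f, z -> s / _ #: fires at position(s) 10: zufuguasos
3. 0 -> a / C _ C: no change
surface: zufuguasos

cell POLE=du, RANK=gu:
underlying: zu-fuguas-k
1. f -> v, k -> g, p -> b, s -> z, t -> d / _ Z: no change
2. d -> t, g -> k, v -> f, z -> s / _ #: no change
3. 0 -> a / C _ C: inserts after position(s) 8: zufuguasak
surface: zufuguasak

cell POLE=mi, RANK=gu:
underlying: zu-fuguas-d
1. f -> v, k -> g, p -> b, s -> z, t -> d / _ Z: fires at position(s) 8: zufuguazd
2. d -> t, g -> k, v -> f, z -> s / _ #: fires at position(s) 9: zufuguazt
3. 0 -> a / C _ C: inserts after position(s) 8: zufuguazat
surface: zufuguazat


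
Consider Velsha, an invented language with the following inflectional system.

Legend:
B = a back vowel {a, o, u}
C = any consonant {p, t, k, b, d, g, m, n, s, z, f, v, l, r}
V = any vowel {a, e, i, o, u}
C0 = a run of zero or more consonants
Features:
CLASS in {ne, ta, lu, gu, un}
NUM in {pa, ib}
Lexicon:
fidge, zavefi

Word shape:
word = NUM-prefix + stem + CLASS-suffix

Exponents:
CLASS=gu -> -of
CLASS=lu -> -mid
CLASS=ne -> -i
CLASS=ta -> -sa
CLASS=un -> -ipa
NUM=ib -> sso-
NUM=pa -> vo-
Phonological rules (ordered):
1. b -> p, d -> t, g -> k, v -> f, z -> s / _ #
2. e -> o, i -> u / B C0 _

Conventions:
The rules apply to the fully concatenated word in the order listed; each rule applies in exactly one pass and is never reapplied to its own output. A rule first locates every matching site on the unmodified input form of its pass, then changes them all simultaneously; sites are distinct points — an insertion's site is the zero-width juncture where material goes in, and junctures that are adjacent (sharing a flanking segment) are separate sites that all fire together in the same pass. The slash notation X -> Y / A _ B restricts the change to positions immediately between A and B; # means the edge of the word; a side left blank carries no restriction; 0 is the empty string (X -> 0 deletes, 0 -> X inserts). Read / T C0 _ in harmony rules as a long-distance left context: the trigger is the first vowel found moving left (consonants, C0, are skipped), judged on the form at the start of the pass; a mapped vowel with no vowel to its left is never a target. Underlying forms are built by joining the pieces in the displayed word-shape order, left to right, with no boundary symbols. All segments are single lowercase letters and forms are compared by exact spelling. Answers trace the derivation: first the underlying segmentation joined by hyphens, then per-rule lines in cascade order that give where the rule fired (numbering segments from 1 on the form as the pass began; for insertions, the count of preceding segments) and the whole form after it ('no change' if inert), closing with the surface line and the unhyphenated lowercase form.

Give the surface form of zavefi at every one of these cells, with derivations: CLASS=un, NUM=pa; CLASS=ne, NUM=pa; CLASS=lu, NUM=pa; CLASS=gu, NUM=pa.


cell CLASS=un, NUM=pa:
underlying: vo-zavefi-ipa
1. b -> p, d -> t, g -> k, v -> f, z -> s / _ #: no change
2. e -> o, i -> u / B C0 _: fires at position(s) 6: vozavofiipa
surface: vozavofiipa

cell CLASS=ne, NUM=pa:
underlying: vo-zavefi-i
1. b -> p, d -> t, g -> k, v -> f, z -> s / _ #: no change
2. e -> o, i -> u / B C0 _: fires at position(s) 6: vozavofii
surface: vozavofii

cell CLASS=lu, NUM=pa:
underlying: vo-zavefi-mid
1. b -> p, d -> t, g -> k, v -> f, z -> s / _ #: fires at position(s) 11: vozavefimit
2. e -> o, i -> u / B C0 _: fires at position(s) 6: vozavofimit
surface: vozavofimit

cell CLASS=gu, NUM=pa:
underlying: vo-zavefi-of
1. b -> p, d -> t, g -> k, v -> f, z -> s / _ #: no change
2. e -> o, i -> u / B C0 _: fires at position(s) 6: vozavofiof
surface: vozavofiof


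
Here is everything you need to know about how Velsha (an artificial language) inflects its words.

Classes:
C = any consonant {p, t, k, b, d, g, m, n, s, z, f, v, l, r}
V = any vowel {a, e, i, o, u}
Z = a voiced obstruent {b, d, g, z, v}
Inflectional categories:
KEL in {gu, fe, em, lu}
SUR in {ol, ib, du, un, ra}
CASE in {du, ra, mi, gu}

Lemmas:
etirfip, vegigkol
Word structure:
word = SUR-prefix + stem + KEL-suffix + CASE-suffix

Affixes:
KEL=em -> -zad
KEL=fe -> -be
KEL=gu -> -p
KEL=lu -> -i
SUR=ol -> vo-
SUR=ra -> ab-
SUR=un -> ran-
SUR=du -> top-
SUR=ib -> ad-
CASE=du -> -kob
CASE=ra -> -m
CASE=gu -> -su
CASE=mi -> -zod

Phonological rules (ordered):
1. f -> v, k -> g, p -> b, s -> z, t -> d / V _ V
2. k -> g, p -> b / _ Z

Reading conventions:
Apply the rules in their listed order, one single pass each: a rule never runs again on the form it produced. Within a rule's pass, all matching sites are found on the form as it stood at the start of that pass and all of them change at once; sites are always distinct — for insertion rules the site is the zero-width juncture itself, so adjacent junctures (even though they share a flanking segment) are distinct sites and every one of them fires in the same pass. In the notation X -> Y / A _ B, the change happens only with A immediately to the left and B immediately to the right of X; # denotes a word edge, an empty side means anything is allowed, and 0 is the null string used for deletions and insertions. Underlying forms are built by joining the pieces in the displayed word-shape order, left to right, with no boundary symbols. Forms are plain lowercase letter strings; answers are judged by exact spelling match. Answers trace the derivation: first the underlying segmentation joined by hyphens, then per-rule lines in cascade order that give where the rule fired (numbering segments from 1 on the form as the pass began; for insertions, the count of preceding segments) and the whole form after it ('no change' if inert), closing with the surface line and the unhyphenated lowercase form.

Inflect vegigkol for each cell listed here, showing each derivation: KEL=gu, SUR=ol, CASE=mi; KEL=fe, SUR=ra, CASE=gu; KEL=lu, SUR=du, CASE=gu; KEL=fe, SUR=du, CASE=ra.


cell KEL=gu, SUR=ol, CASE=mi:
underlying: vo-vegigkol-p-zod
1. f -> v, k -> g, p -> b, s -> z, t -> d / V _ V: no change
2. k -> g, p -> b / _ Z: fires at position(s) 11: vovegigkolbzod
surface: vovegigkolbzod

cell KEL=fe, SUR=ra, CASE=gu:
underlying: ab-vegigkol-be-su
1. f -> v, k -> g, p -> b, s -> z, t -> d / V _ V: fires at position(s) 13: abvegigkolbezu
2. k -> g, p -> b / _ Z: no change
surface: abvegigkolbezu

cell KEL=lu, SUR=du, CASE=gu:
underlying: top-vegigkol-i-su
1. f -> v, k -> g, p -> b, s -> z, t -> d / V _ V: fires at position(s) 13: topvegigkolizu
2. k -> g, p -> b / _ Z: fires at position(s) 3: tobvegigkolizu
surface: tobvegigkolizu

cell KEL=fe, SUR=du, CASE=ra:
underlying: top-vegigkol-be-m
1. f -> v, k -> g, p -> b, s -> z, t -> d / V _ V: no change
2. k -> g, p -> b / _ Z: fires at position(s) 3: tobvegigkolbem
surface: tobvegigkolbem


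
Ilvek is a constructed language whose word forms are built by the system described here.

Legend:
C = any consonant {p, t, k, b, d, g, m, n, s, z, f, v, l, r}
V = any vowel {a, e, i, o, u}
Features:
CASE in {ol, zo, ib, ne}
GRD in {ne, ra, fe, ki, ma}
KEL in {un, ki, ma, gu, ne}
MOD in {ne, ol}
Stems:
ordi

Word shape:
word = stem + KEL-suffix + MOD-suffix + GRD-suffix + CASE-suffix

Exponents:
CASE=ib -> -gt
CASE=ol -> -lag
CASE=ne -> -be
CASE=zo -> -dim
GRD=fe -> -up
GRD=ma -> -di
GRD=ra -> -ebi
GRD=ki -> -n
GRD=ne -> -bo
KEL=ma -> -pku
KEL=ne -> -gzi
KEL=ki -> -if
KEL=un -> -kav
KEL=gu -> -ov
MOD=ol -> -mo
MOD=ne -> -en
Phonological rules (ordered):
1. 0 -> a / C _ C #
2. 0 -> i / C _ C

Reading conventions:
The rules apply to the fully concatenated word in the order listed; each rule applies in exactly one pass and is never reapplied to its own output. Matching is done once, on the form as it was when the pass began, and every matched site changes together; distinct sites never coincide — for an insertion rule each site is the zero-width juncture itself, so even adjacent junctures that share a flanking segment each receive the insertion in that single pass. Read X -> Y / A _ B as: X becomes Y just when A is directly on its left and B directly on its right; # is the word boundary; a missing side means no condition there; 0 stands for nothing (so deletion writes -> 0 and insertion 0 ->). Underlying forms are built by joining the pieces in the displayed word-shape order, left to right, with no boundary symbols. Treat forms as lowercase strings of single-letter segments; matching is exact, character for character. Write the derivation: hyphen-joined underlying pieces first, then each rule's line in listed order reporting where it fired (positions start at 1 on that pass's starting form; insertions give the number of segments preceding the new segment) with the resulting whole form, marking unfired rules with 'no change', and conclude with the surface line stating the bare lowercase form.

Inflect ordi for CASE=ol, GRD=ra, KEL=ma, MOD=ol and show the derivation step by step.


underlying: ordi-pku-mo-ebi-lag
1. 0 -> a / C _ C #: no change
2. 0 -> i / C _ C: inserts after position(s) 2, 5: oridipikumoebilag
surface: oridipikumoebilag


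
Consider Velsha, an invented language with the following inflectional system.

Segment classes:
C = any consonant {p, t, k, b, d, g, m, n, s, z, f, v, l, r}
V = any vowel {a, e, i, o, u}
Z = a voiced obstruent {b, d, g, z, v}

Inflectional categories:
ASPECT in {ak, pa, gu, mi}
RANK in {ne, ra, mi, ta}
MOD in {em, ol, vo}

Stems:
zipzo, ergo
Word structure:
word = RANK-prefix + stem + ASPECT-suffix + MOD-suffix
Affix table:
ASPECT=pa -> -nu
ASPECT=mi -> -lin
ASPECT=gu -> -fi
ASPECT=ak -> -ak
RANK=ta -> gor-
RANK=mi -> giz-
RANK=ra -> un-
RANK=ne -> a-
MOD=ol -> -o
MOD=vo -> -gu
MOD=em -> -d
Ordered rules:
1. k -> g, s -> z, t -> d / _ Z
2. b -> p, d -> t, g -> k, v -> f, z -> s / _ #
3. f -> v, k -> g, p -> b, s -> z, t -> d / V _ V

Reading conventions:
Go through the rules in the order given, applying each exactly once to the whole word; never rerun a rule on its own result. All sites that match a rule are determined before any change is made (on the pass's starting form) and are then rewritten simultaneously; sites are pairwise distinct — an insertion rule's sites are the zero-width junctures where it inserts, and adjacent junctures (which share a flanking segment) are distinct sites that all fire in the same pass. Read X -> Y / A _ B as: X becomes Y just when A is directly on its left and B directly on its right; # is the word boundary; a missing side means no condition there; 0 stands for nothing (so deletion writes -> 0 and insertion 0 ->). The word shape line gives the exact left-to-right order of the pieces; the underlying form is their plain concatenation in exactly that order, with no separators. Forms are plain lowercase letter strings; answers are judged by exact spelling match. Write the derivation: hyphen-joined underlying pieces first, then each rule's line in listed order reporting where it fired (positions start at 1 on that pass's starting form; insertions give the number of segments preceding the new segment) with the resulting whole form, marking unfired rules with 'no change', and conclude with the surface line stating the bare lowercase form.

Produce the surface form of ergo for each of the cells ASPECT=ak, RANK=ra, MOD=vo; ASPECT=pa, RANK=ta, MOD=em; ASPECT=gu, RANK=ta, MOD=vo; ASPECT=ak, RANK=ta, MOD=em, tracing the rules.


cell ASPECT=ak, RANK=ra, MOD=vo:
underlying: un-ergo-ak-gu
1. k -> g, s -> z, t -> d / _ Z: fires at position(s) 8: unergoaggu
2. b -> p, d -> t, g -> k, v -> f, z -> s / _ #: no change
3. f -> v, k -> g, p -> b, s -> z, t -> d / V _ V: no change
surface: unergoaggu

cell ASPECT=pa, RANK=ta, MOD=em:
underlying: gor-ergo-nu-d
1. k -> g, s -> z, t -> d / _ Z: no change
2. b -> p, d -> t, g -> k, v -> f, z -> s / _ #: fires at position(s) 10: gorergonut
3. f -> v, k -> g, p -> b, s -> z, t -> d / V _ V: no change
surface: gorergonut

cell ASPECT=gu, RANK=ta, MOD=vo:
underlying: gor-ergo-fi-gu
1. k -> g, s -> z, t -> d / _ Z: no change
2. b -> p, d -> t, g -> k, v -> f, z -> s / _ #: no change
3. f -> v, k -> g, p -> b, s -> z, t -> d / V _ V: fires at position(s) 8: gorergovigu
surface: gorergovigu

cell ASPECT=ak, RANK=ta, MOD=em:
underlying: gor-ergo-ak-d
1. k -> g, s -> z, t -> d / _ Z: fires at position(s) 9: gorergoagd
2. b -> p, d -> t, g -> k, v -> f, z -> s / _ #: fires at position(s) 10: gorergoagt
3. f -> v, k -> g, p -> b, s -> z, t -> d / V _ V: no change
surface: gorergoagt


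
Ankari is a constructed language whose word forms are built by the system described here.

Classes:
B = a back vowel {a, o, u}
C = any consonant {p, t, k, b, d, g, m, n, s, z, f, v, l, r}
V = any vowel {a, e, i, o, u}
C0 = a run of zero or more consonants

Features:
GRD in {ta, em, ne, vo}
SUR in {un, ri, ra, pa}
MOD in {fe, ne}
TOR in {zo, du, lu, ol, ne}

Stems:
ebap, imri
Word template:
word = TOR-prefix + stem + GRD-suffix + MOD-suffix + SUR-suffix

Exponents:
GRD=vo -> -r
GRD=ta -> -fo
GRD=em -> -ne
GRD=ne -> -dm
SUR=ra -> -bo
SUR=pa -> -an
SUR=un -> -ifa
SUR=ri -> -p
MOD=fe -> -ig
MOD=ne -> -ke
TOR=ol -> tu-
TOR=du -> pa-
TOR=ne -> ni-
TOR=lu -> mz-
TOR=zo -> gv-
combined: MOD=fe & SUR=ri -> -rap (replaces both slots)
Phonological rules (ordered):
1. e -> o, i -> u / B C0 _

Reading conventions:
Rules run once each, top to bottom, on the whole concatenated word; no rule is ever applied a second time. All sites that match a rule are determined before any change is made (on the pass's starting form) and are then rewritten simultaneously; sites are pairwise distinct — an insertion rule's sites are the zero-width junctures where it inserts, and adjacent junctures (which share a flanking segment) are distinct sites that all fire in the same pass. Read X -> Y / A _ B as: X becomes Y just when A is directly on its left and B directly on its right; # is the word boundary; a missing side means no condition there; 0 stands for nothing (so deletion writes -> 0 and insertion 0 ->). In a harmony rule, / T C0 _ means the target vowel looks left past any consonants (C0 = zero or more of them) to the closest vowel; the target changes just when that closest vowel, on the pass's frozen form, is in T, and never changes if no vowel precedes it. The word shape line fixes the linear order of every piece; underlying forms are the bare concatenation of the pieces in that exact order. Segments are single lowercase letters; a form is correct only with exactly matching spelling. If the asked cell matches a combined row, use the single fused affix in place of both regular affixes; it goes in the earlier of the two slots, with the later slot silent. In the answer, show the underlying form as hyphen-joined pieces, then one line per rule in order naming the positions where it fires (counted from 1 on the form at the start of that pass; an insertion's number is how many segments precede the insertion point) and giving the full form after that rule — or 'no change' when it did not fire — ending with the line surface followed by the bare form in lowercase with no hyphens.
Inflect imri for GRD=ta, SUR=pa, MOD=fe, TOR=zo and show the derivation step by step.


underlying: gv-imri-fo-ig-an
1. e -> o, i -> u / B C0 _: fires at position(s) 9: gvimrifougan
surface: gvimrifougan


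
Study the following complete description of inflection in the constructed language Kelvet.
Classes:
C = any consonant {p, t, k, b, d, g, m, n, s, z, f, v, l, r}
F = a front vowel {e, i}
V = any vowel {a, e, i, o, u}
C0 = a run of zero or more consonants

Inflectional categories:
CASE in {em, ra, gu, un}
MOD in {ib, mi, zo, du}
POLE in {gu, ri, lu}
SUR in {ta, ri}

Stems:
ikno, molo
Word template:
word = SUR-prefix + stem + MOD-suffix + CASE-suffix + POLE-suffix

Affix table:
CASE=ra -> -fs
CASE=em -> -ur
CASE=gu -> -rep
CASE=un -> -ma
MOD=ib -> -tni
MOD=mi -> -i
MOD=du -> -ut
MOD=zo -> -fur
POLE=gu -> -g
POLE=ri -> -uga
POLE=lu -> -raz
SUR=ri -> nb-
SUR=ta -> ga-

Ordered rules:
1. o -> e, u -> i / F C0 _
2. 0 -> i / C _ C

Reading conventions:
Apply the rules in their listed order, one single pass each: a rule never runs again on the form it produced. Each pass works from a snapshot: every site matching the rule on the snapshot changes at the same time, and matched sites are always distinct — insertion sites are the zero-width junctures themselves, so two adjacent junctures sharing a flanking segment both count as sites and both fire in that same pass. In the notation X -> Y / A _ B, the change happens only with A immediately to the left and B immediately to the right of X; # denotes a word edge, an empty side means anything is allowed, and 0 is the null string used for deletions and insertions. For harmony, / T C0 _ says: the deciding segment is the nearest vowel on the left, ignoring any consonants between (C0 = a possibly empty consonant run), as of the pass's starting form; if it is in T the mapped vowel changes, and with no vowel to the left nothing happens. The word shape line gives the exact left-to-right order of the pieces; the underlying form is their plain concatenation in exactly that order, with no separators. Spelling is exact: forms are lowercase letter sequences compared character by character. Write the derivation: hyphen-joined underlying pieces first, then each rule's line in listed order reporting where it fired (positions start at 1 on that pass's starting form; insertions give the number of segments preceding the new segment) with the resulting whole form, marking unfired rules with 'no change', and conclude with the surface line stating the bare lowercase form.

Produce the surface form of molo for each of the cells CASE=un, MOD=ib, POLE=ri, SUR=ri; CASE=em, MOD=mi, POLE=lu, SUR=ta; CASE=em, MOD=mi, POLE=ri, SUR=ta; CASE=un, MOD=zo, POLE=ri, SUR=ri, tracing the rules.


cell CASE=un, MOD=ib, POLE=ri, SUR=ri:
underlying: nb-molo-tni-ma-uga
1. o -> e, u -> i / F C0 _: no change
2. 0 -> i / C _ C: inserts after position(s) 1, 2, 7: nibimolotinimauga
surface: nibimolotinimauga

cell CASE=em, MOD=mi, POLE=lu, SUR=ta:
underlying: ga-molo-i-ur-raz
1. o -> e, u -> i / F C0 _: fires at position(s) 8: gamoloiirraz
2. 0 -> i / C _ C: inserts after position(s) 9: gamoloiiriraz
surface: gamoloiiriraz

cell CASE=em, MOD=mi, POLE=ri, SUR=ta:
underlying: ga-molo-i-ur-uga
1. o -> e, u -> i / F C0 _: fires at position(s) 8: gamoloiiruga
2. 0 -> i / C _ C: no change
surface: gamoloiiruga

cell CASE=un, MOD=zo, POLE=ri, SUR=ri:
underlying: nb-molo-fur-ma-uga
1. o -> e, u -> i / F C0 _: no change
2. 0 -> i / C _ C: inserts after position(s) 1, 2, 9: nibimolofurimauga
surface: nibimolofurimauga


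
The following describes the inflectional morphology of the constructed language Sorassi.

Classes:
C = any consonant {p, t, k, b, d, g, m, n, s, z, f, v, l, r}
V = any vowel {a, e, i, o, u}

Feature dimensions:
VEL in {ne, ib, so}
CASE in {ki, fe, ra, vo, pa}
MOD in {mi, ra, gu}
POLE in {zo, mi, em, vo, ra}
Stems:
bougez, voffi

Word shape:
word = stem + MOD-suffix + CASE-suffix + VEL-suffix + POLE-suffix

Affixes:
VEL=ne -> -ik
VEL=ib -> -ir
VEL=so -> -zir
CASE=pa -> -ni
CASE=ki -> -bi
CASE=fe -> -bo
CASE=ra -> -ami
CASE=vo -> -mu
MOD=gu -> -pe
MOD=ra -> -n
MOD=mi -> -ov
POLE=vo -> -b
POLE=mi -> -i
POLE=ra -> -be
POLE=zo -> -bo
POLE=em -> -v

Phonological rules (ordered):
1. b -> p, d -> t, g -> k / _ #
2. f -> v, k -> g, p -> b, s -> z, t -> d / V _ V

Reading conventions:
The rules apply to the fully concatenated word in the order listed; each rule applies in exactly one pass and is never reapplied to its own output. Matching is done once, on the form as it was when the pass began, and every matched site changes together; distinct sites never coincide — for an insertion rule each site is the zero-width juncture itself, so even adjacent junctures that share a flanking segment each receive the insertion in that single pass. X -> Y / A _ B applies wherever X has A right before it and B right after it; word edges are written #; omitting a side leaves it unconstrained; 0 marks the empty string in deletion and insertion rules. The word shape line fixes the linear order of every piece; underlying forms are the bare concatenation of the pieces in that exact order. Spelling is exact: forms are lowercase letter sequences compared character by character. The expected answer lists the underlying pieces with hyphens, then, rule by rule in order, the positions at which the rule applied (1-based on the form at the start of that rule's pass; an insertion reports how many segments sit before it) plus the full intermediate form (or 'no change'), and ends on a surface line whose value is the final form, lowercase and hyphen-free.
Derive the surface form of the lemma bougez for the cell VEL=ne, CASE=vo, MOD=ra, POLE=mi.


underlying: bougez-n-mu-ik-i
1. b -> p, d -> t, g -> k / _ #: no change
2. f -> v, k -> g, p -> b, s -> z, t -> d / V _ V: fires at position(s) 11: bougeznmuigi
surface: bougeznmuigi


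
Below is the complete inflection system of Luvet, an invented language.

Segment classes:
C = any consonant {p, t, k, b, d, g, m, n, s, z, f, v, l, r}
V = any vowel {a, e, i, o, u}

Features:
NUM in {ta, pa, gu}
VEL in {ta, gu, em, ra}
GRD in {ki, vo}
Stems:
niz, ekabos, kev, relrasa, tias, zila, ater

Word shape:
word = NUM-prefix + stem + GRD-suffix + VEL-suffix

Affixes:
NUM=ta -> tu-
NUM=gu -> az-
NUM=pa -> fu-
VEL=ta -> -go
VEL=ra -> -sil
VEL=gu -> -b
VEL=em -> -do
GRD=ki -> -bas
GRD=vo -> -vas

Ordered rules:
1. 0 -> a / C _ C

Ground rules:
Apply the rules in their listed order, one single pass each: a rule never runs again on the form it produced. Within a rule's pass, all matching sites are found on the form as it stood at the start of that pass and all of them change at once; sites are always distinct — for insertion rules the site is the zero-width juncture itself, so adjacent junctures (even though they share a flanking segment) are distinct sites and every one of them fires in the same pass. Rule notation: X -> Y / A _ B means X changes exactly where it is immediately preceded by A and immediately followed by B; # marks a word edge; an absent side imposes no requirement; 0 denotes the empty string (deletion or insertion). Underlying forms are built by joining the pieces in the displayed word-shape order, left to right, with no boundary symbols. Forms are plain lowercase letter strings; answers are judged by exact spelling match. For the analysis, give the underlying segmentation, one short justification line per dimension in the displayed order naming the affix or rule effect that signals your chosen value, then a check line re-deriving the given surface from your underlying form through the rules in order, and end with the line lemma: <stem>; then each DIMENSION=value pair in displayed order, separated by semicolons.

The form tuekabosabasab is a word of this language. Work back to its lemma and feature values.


underlying: tu-ekabos-bas-b
NUM=ta - signalled by the affix tu-
VEL=gu - signalled by the affix -b
GRD=ki - signalled by the affix -bas
check: tuekabosbasb -> tuekabosabasab
lemma: ekabos; NUM=ta; VEL=gu; GRD=ki


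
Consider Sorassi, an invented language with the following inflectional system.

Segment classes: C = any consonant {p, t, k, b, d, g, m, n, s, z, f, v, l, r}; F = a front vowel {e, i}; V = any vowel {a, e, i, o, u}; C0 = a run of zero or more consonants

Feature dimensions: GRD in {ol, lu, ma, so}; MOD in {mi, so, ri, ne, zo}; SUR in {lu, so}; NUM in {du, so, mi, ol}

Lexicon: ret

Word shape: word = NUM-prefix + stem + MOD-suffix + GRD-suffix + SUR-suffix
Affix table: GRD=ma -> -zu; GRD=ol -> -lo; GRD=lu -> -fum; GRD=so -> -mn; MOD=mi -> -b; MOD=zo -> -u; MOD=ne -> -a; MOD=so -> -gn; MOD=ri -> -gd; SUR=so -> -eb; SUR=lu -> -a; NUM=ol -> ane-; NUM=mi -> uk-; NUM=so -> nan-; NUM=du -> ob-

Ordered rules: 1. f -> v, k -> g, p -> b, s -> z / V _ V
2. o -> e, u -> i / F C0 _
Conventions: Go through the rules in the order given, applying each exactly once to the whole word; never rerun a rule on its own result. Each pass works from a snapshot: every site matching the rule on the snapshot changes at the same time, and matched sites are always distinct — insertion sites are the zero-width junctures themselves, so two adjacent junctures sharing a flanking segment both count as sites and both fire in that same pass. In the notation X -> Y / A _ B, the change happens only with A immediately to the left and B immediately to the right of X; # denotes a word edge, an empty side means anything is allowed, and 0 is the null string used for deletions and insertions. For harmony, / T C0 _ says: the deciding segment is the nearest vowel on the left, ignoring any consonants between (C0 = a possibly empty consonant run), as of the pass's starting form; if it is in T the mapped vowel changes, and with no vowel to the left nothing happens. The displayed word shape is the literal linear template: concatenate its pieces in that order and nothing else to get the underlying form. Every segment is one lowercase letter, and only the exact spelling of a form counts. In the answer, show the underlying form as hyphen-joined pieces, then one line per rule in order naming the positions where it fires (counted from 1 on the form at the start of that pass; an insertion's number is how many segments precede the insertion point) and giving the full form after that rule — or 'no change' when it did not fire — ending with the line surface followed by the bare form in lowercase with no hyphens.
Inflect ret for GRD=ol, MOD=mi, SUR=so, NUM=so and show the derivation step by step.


underlying: nan-ret-b-lo-eb
1. f -> v, k -> g, p -> b, s -> z / V _ V: no change
2. o -> e, u -> i / F C0 _: fires at position(s) 9: nanretbleeb
surface: nanretbleeb


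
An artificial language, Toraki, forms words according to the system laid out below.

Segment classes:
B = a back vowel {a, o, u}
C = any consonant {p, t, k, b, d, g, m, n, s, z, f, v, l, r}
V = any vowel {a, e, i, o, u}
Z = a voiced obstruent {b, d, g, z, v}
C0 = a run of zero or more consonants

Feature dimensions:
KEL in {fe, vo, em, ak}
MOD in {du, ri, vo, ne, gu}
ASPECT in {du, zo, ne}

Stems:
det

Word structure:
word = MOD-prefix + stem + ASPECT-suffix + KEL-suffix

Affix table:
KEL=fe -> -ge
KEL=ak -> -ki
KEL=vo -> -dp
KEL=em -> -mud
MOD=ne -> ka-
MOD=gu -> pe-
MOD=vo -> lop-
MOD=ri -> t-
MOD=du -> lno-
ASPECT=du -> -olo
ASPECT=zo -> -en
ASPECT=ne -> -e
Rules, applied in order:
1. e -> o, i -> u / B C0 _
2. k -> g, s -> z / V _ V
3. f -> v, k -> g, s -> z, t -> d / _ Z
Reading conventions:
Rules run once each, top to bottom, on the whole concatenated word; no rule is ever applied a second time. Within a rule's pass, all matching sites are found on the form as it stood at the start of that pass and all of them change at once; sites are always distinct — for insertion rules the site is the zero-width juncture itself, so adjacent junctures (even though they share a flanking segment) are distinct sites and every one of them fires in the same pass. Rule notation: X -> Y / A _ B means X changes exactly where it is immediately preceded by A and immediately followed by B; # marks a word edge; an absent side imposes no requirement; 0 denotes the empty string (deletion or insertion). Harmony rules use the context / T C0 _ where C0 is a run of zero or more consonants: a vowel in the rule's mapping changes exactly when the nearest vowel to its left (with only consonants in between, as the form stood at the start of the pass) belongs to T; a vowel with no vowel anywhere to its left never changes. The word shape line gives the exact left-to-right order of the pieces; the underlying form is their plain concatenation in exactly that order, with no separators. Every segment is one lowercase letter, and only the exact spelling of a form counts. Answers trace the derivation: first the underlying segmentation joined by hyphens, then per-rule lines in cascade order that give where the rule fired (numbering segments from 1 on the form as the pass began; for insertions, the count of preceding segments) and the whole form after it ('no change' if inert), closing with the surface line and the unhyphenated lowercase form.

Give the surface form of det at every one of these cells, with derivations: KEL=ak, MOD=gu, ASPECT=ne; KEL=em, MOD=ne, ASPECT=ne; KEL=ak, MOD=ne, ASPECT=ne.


cell KEL=ak, MOD=gu, ASPECT=ne:
underlying: pe-det-e-ki
1. e -> o, i -> u / B C0 _: no change
2. k -> g, s -> z / V _ V: fires at position(s) 7: pedetegi
3. f -> v, k -> g, s -> z, t -> d / _ Z: no change
surface: pedetegi

cell KEL=em, MOD=ne, ASPECT=ne:
underlying: ka-det-e-mud
1. e -> o, i -> u / B C0 _: fires at position(s) 4: kadotemud
2. k -> g, s -> z / V _ V: no change
3. f -> v, k -> g, s -> z, t -> d / _ Z: no change
surface: kadotemud

cell KEL=ak, MOD=ne, ASPECT=ne:
underlying: ka-det-e-ki
1. e -> o, i -> u / B C0 _: fires at position(s) 4: kadoteki
2. k -> g, s -> z / V _ V: fires at position(s) 7: kadotegi
3. f -> v, k -> g, s -> z, t -> d / _ Z: no change
surface: kadotegi


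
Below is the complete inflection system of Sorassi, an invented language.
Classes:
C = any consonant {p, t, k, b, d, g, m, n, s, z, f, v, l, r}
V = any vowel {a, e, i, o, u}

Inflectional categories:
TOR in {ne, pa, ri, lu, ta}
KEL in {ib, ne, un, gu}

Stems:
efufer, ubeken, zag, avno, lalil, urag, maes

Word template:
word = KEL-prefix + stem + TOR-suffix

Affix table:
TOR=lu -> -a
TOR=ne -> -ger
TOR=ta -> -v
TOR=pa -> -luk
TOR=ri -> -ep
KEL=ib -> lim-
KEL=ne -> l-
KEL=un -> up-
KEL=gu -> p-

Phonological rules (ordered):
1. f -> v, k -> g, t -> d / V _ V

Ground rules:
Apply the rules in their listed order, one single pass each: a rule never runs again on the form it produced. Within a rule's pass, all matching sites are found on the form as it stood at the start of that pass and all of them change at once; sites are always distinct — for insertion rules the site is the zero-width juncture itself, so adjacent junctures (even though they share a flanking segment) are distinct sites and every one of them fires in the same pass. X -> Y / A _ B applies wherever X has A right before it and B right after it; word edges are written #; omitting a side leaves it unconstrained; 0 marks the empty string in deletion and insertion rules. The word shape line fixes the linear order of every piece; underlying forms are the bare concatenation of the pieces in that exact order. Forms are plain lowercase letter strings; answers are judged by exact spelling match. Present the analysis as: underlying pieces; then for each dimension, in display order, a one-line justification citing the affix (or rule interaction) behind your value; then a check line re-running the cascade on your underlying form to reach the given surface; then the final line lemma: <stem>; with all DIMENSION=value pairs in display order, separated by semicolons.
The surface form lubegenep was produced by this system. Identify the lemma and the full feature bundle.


underlying: l-ubeken-ep
TOR=ri - signalled by the affix -ep
KEL=ne - signalled by the affix l-
check: lubekenep -> lubegenep
lemma: ubeken; TOR=ri; KEL=ne


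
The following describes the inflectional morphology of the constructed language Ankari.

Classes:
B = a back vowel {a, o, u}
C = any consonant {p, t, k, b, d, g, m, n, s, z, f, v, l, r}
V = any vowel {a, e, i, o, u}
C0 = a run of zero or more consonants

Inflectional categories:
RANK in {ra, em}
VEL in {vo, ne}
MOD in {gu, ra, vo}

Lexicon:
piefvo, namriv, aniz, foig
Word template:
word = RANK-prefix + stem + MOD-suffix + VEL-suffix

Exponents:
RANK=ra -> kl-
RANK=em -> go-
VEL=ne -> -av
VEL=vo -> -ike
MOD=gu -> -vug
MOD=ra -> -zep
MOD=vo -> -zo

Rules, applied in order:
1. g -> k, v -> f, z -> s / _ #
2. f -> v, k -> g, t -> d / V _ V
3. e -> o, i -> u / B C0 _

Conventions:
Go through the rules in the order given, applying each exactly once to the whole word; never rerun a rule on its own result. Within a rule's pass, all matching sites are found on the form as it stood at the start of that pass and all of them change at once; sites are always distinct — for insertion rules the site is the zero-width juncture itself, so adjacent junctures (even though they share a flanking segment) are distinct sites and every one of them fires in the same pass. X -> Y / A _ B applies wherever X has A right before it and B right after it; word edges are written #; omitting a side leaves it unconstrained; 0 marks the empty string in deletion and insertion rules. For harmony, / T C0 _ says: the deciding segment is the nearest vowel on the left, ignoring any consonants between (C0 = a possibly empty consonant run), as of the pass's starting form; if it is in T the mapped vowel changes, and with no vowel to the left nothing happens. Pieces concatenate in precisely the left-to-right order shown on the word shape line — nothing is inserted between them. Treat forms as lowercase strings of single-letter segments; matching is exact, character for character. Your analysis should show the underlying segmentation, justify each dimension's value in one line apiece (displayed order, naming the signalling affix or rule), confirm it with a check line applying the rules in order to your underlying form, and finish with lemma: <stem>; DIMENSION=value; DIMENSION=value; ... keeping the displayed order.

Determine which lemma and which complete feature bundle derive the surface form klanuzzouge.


underlying: kl-aniz-zo-ike
RANK=ra - signalled by the affix kl-
VEL=vo - signalled by the affix -ike
MOD=vo - signalled by the affix -zo
check: klanizzoike -> klanizzoike -> klanizzoige -> klanuzzouge
lemma: aniz; RANK=ra; VEL=vo; MOD=vo


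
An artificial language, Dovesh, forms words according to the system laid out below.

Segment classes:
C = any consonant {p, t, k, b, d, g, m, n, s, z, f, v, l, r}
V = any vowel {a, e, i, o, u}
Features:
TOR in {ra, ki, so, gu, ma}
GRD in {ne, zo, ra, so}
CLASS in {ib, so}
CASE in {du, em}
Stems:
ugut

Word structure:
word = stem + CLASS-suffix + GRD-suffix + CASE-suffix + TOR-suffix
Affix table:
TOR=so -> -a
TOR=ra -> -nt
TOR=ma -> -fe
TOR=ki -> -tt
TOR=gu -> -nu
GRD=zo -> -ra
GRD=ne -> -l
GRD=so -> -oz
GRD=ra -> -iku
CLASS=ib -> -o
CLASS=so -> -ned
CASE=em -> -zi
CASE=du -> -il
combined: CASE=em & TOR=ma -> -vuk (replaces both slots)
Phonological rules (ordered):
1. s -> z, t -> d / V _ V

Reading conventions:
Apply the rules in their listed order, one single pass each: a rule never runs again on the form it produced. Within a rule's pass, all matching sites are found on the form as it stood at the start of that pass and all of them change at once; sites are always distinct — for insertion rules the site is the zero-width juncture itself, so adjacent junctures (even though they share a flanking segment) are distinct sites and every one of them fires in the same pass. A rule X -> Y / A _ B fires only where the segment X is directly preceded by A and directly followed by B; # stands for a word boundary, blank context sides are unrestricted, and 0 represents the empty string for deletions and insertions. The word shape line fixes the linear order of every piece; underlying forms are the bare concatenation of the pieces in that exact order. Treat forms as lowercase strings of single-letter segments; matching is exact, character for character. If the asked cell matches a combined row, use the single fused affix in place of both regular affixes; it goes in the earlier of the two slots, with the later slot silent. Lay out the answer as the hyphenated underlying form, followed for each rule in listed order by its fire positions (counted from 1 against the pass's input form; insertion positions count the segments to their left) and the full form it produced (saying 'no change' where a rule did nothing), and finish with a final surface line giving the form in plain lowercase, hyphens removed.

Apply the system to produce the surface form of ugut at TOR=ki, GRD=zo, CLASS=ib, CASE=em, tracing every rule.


underlying: ugut-o-ra-zi-tt
1. s -> z, t -> d / V _ V: fires at position(s) 4: ugudorazitt
surface: ugudorazitt


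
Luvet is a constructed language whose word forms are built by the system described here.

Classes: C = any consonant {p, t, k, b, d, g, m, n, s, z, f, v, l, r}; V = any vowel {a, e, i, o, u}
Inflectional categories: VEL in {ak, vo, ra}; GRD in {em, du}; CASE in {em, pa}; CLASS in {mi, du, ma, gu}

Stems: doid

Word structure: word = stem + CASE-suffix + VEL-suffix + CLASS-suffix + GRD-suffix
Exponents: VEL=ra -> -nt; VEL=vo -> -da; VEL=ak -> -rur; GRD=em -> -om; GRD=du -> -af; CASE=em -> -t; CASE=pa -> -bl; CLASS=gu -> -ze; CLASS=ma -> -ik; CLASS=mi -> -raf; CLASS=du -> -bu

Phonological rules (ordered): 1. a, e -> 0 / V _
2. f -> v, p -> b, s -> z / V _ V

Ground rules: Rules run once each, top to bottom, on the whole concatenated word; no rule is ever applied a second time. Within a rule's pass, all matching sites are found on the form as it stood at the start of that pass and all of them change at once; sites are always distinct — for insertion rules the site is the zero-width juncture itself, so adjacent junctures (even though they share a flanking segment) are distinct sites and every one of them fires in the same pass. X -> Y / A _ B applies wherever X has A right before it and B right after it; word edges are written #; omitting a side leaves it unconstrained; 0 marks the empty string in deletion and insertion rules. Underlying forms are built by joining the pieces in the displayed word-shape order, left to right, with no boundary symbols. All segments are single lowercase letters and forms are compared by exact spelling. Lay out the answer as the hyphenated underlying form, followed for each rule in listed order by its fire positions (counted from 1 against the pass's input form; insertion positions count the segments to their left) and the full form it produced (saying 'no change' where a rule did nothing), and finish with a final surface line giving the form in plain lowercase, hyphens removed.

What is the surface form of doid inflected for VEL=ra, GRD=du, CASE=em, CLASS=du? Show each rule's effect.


underlying: doid-t-nt-bu-af
1. a, e -> 0 / V _: fires at position(s) 10: doidtntbuf
2. f -> v, p -> b, s -> z / V _ V: no change
surface: doidtntbuf
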